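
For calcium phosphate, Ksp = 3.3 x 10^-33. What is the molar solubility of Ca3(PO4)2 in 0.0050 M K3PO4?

Ca3(PO4)2(s) ⇌ 3 Ca^2+(aq) + 2 PO4^3-(aq)
Ksp = [Ca^2+]^3[PO4^3-]^2
Let s = moles of Ca3(PO4)2 that dissolve per litre. [Ca^2+] = 3s, [PO4^3-] = 0.0050 + 2s ≈ 0.0050 (common-ion effect: PO4^3- is already 0.0050 M).
Ksp ≈ (3s)^3 × (0.0050)^2
s = 1.7 x 10^-10 M
Check: 2s = 3.4 × 10^-10 ≪ 0.0050, so the approximation is valid.

1.7e-10 M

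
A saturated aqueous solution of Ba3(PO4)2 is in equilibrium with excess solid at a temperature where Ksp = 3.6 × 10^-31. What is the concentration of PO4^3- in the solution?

Ba3(PO4)2(s) ⇌ 3 Ba^2+ + 2 PO4^3-
Ksp = [Ba^2+]^3[PO4^3-]^2
If s mol/L of Ba3(PO4)2 dissolves, [Ba^2+] = 3s and [PO4^3-] = 2s.
Substituting: Ksp = (3s)^3(2s)^2 = 108s^5
s^5 = 3.6 × 10^-31 / 108, so s = 3.20 × 10^-7 M
[PO4^3-] = 2s = 6.4 × 10^-7 M

[PO4^3-] ≈ 6.4e-7 M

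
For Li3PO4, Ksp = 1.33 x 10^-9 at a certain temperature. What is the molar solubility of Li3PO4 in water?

Li3PO4(s) ⇌ 3 Li^+(aq) + PO4^3-(aq)
Ksp = [Li^+]^3[PO4^3-]
With molar solubility s: [Li^+] = 3s, [PO4^3-] = s.
Ksp = (3s)^3s = 27s^4
s = (1.33 x 10^-9 / 27)^(1/4) = 2.65 x 10^-3 M

s ≈ 2.65 × 10^-3 M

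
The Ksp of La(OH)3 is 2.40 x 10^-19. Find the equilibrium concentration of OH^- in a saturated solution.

[OH^-] = 2.91 x 10^-5 M

La(OH)3(s) ⇌ La^3+(aq) + 3 OH^-(aq)
Ksp = [La^3+][OH^-]^3
With molar solubility s: [La^3+] = s, [OH^-] = 3s.
Ksp = s(3s)^3 = 27s^4
s^4 = 2.40 x 10^-19 / 27, so s = 9.710 × 10^-6 M
[OH^-] = 3s = 2.91 × 10^-5 M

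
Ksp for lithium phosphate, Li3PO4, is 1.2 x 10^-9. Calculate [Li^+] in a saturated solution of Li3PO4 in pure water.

[Li^+] ≈ 7.7 × 10^-3 M

Li3PO4(s) ⇌ 3 Li^+ + PO4^3-
Ksp = [Li^+]^3[PO4^3-]
With molar solubility s: [Li^+] = 3s, [PO4^3-] = s.
So Ksp = (3s)^3 × s = 27s^4
Solving, s = (1.2 x 10^-9/27)^(1/4) = 2.58 x 10^-3 M
[Li^+] = 3s = 7.7 x 10^-3 M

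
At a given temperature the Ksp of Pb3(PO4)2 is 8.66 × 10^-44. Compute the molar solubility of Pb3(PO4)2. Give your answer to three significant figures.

s ≈ 9.57 × 10^-10 M

Pb3(PO4)2(s) ⇌ 3 Pb^2+(aq) + 2 PO4^3-(aq)
Ksp = [Pb^2+]^3[PO4^3-]^2
For each mole of Pb3(PO4)2 that dissolves: [Pb^2+] = 3s, [PO4^3-] = 2s.
Ksp = (3s)^3(2s)^2 = 108s^5
s = (8.66 × 10^-44 / 108)^(1/5) = 9.57 x 10^-10 M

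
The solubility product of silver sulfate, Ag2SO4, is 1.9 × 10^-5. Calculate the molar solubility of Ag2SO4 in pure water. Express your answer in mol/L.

Ag2SO4(s) <=> 2 Ag^+(aq) + SO4^2-(aq)
Ksp = [Ag^+]^2[SO4^2-]
With molar solubility s: [Ag^+] = 2s, [SO4^2-] = s.
Substituting: Ksp = (2s)^2s = 4s^3
s = (1.9 × 10^-5 / 4)^(1/3) = 1.7 × 10^-2 M

0.017 M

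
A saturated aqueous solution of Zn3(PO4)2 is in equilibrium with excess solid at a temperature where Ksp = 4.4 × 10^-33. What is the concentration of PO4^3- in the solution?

Zn3(PO4)2(s) ⇌ 3 Zn^2+ + 2 PO4^3-
Ksp = [Zn^2+]^3[PO4^3-]^2
If s mol/L of Zn3(PO4)2 dissolves, [Zn^2+] = 3s and [PO4^3-] = 2s.
Ksp = (3s)^3(2s)^2 = 108s^5
Solving, s = (4.4 × 10^-33/108)^(1/5) = 1.32 x 10^-7 M
[PO4^3-] = 2s = 2.6 × 10^-7 M

[PO4^3-] ≈ 2.6 x 10^-7 M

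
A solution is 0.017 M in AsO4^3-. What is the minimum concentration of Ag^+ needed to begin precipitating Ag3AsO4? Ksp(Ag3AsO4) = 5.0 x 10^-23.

Ag3AsO4(s) <=> 3 Ag^+(aq) + AsO4^3-(aq)
Ksp = [Ag^+]^3[AsO4^3-]
Precipitation begins when Q = Ksp. With [AsO4^3-] = 0.017 M:
5.0 x 10^-23 = (0.017) × [Ag^+]^3
[Ag^+] = (5.0 x 10^-23 / 1.7 × 10^-2)^(1/3) = 1.4 x 10^-7 M

1.4 x 10^-7 M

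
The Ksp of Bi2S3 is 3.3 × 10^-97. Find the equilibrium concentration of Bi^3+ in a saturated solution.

[Bi^3+] ≈ 4.0e-20 M

Bi2S3(s) <=> 2 Bi^3+ + 3 S^2-
Ksp = [Bi^3+]^2[S^2-]^3
If s mol/L of Bi2S3 dissolves, [Bi^3+] = 2s and [S^2-] = 3s.
Substituting: Ksp = (2s)^2(3s)^3 = 108s^5
s^5 = 3.3 × 10^-97 / 108, so s = 1.98 × 10^-20 M
[Bi^3+] = 2s = 4.0 x 10^-20 M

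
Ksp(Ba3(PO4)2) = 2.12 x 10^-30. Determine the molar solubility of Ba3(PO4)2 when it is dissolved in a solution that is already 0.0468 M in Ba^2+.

s = 7.19 × 10^-14 M

Ba3(PO4)2(s) ⇌ 3 Ba^2+ + 2 PO4^3-
Ksp = [Ba^2+]^3[PO4^3-]^2
Let s = moles of Ba3(PO4)2 that dissolve per litre. [Ba^2+] = 0.0468 + 3s ≈ 0.0468, [PO4^3-] = 2s (common-ion effect: Ba^2+ is already 0.0468 M).
Ksp ≈ (0.0468)^3 × (2s)^2
s = 7.19 × 10^-14 M
Check: 3s = 2.2 x 10^-13 ≪ 0.0468, so the approximation is valid.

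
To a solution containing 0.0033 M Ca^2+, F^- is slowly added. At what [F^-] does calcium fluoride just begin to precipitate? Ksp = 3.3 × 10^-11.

CaF2(s) ⇌ Ca^2+ + 2 F^-
Ksp = [Ca^2+][F^-]^2
Precipitation begins when Q = Ksp. With [Ca^2+] = 0.0033 M:
3.3 × 10^-11 = (0.0033) × [F^-]^2
[F^-] = (3.3 × 10^-11 / 3.3 × 10^-3)^(1/2) = 1.0 × 10^-4 M

[F^-] ≈ 1.0 x 10^-4 M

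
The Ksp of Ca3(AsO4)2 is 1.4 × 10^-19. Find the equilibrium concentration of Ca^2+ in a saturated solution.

[Ca^2+] = 2.0e-4 M

Ca3(AsO4)2(s) ⇌ 3 Ca^2+(aq) + 2 AsO4^3-(aq)
Ksp = [Ca^2+]^3[AsO4^3-]^2
For each mole of Ca3(AsO4)2 that dissolves: [Ca^2+] = 3s, [AsO4^3-] = 2s.
Ksp = (3s)^3(2s)^2 = 108s^5
Solving, s = (1.4 × 10^-19/108)^(1/5) = 6.65 x 10^-5 M
[Ca^2+] = 3s = 2.0 × 10^-4 M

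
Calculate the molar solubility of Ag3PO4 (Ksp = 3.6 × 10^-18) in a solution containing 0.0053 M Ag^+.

2.4 x 10^-11 M

Ag3PO4(s) ⇌ 3 Ag^+ + PO4^3-
Ksp = [Ag^+]^3[PO4^3-]
Let s be the molar solubility in this solution. [Ag^+] = 0.0053 + 3s ≈ 0.0053, [PO4^3-] = s (common-ion effect: Ag^+ is already 0.0053 M).
Ksp ≈ (0.0053)^3 × s
s = 2.4 × 10^-11 M
Check: 3s = 7.3 × 10^-11 ≪ 0.0053, so the approximation is valid.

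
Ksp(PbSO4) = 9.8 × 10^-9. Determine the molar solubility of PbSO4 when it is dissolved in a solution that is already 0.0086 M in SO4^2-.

PbSO4(s) ⇌ Pb^2+(aq) + SO4^2-(aq)
Ksp = [Pb^2+][SO4^2-]
If s mol/L dissolves here, [Pb^2+] = s, [SO4^2-] = 0.0086 + s ≈ 0.0086 (since the SO4^2- already present dominates).
Ksp ≈ s × 0.0086
s = 1.1 x 10^-6 M
Check: s = 1.1 x 10^-6 ≪ 0.0086, so the approximation is valid.

1.1 × 10^-6 M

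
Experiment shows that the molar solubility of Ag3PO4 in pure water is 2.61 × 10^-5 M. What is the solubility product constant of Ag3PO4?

Ksp = 1.25e-17

Ag3PO4(s) ⇌ 3 Ag^+ + PO4^3-
For each mole of Ag3PO4 that dissolves: [Ag^+] = 3s, [PO4^3-] = s.
Ksp = [Ag^+]^3[PO4^3-]
So Ksp = (3s)^3 × s = 27s^4
With s = 2.61 × 10^-5: Ksp = 1.25 x 10^-17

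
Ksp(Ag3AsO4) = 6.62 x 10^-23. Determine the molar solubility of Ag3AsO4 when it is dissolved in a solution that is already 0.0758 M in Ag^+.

1.52 x 10^-19 M

Ag3AsO4(s) ⇌ 3 Ag^+ + AsO4^3-
Ksp = [Ag^+]^3[AsO4^3-]
Let s be the molar solubility in this solution. [Ag^+] = 0.0758 + 3s ≈ 0.0758, [AsO4^3-] = s (common-ion effect: Ag^+ is already 0.0758 M).
Ksp ≈ (0.0758)^3 × s
s = 1.52 × 10^-19 M
Check: 3s = 4.6 × 10^-19 ≪ 0.0758, so the approximation is valid.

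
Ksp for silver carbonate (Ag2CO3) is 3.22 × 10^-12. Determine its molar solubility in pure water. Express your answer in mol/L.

s ≈ 9.30 × 10^-5 M

Ag2CO3(s) ⇌ 2 Ag^+ + CO3^2-
Ksp = [Ag^+]^2[CO3^2-]
Let s = molar solubility. Then [Ag^+] = 2s and [CO3^2-] = s.
Ksp = (2s)^2s = 4s^3
Solving, s = (3.22 × 10^-12/4)^(1/3) = 9.30 × 10^-5 M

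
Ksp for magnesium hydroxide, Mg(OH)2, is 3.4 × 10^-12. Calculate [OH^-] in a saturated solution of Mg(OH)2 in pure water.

Mg(OH)2(s) <=> Mg^2+ + 2 OH^-
Ksp = [Mg^2+][OH^-]^2
Let s = molar solubility. Then [Mg^2+] = s and [OH^-] = 2s.
Substituting: Ksp = s(2s)^2 = 4s^3
s = (3.4 × 10^-12 / 4)^(1/3) = 9.47 × 10^-5 M
[OH^-] = 2s = 1.9 x 10^-4 M

[OH^-] ≈ 1.9 x 10^-4 M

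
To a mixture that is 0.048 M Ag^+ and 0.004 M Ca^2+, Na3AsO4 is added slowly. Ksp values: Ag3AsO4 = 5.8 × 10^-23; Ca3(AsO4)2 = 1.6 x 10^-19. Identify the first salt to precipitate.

Each salt begins to precipitate when Q = Ksp, i.e. when [AsO4^3-] reaches its threshold.
For Ag3AsO4: 5.8 × 10^-23 = (0.048)^3 × [AsO4^3-]  ⇒  [AsO4^3-] = 5.2 × 10^-19 M.
For Ca3(AsO4)2: 1.6 x 10^-19 = (0.004)^3 × [AsO4^3-]^2  ⇒  [AsO4^3-] = 1.6 x 10^-6 M.
The salt with the lower threshold [AsO4^3-] precipitates first: Ag3AsO4.

Ag3AsO4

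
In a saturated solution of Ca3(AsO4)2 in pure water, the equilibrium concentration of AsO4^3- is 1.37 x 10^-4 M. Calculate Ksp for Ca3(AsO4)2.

Ksp ≈ 1.63e-19

Ca3(AsO4)2(s) ⇌ 3 Ca^2+(aq) + 2 AsO4^3-(aq)
Stoichiometry gives [Ca^2+] = (3/2)[AsO4^3-] = 2.055 × 10^-4 M.
Ksp = [Ca^2+]^3[AsO4^3-]^2
Ksp = (2.055 × 10^-4)^3 × (1.37 x 10^-4)^2 = 1.63 × 10^-19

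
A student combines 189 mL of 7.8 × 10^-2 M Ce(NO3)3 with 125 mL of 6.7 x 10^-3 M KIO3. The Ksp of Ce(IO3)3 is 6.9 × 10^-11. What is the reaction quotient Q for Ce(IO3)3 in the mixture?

Total volume = 189 + 125 = 314 mL.
[Ce^3+] = 7.8 × 10^-2 × (189/314) = 4.69 x 10^-2 M
[IO3^-] = 6.7 × 10^-3 × (125/314) = 2.67 x 10^-3 M
Ce(IO3)3(s) <=> Ce^3+(aq) + 3 IO3^-(aq), so Q = [Ce^3+][IO3^-]^3
Q = (4.69 × 10^-2)(2.67 x 10^-3)^3 = 8.9 × 10^-10
Q > Ksp, so Ce(IO3)3 will precipitate.

8.9 x 10^-10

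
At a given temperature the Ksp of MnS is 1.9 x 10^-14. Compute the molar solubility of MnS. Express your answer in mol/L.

1.4 × 10^-7 M

MnS(s) <=> Mn^2+ + S^2-
Ksp = [Mn^2+][S^2-]
Let s = molar solubility. Then [Mn^2+] = s and [S^2-] = s.
Ksp = s^2
s = (1.9 x 10^-14)^(1/2) = 1.4 x 10^-7 M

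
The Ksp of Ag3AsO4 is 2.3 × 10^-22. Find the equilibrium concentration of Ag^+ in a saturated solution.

Ag3AsO4(s) <=> 3 Ag^+(aq) + AsO4^3-(aq)
Ksp = [Ag^+]^3[AsO4^3-]
Let s = molar solubility. Then [Ag^+] = 3s and [AsO4^3-] = s.
Ksp = (3s)^3s = 27s^4
s^4 = 2.3 × 10^-22 / 27, so s = 1.71 × 10^-6 M
[Ag^+] = 3s = 5.1 × 10^-6 M

5.1 × 10^-6 M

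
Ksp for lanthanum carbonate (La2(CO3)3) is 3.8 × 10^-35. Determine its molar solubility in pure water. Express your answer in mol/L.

La2(CO3)3(s) ⇌ 2 La^3+ + 3 CO3^2-
Ksp = [La^3+]^2[CO3^2-]^3
For each mole of La2(CO3)3 that dissolves: [La^3+] = 2s, [CO3^2-] = 3s.
Substituting: Ksp = (2s)^2(3s)^3 = 108s^5
s^5 = 3.8 × 10^-35 / 108, so s = 5.1 × 10^-8 M

s ≈ 5.1 × 10^-8 M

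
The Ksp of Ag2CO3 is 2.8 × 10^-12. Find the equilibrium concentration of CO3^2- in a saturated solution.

[CO3^2-] ≈ 8.9 × 10^-5 M

Ag2CO3(s) ⇌ 2 Ag^+ + CO3^2-
Ksp = [Ag^+]^2[CO3^2-]
With molar solubility s: [Ag^+] = 2s, [CO3^2-] = s.
Ksp = (2s)^2s = 4s^3
s = (2.8 × 10^-12 / 4)^(1/3) = 8.88 × 10^-5 M
[CO3^2-] = s = 8.9 x 10^-5 M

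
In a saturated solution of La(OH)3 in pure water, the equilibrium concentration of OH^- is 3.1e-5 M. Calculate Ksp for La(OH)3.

3.1 × 10^-19

La(OH)3(s) ⇌ La^3+(aq) + 3 OH^-(aq)
Stoichiometry gives [La^3+] = (1/3)[OH^-] = 1.03 × 10^-5 M.
Ksp = [La^3+][OH^-]^3
Ksp = 1.03 × 10^-5 × (3.1 x 10^-5)^3 = 3.1 × 10^-19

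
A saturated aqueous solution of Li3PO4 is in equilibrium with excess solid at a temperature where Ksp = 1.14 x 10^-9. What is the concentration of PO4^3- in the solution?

Li3PO4(s) <=> 3 Li^+ + PO4^3-
Ksp = [Li^+]^3[PO4^3-]
If s mol/L of Li3PO4 dissolves, [Li^+] = 3s and [PO4^3-] = s.
Ksp = (3s)^3s = 27s^4
s = (1.14 x 10^-9 / 27)^(1/4) = 2.549 × 10^-3 M
[PO4^3-] = s = 2.55 × 10^-3 M

[PO4^3-] = 2.55e-3 M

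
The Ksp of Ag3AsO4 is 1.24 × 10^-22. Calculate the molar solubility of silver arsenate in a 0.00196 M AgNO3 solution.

1.65 × 10^-14 M

Ag3AsO4(s) ⇌ 3 Ag^+(aq) + AsO4^3-(aq)
Ksp = [Ag^+]^3[AsO4^3-]
Let s be the molar solubility in this solution. [Ag^+] = 0.00196 + 3s ≈ 0.00196, [AsO4^3-] = s (since Ag^+ from AgNO3 dominates).
Ksp ≈ (0.00196)^3 × s
s = 1.65 x 10^-14 M
Check: 3s = 4.9 × 10^-14 ≪ 0.00196, so the approximation is valid.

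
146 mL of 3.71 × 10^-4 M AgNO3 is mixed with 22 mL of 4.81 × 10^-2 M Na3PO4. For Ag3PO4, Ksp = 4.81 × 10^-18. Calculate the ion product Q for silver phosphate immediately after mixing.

Q = 2.11 x 10^-13

Total volume = 146 + 22 = 168 mL.
[Ag^+] = 3.71 × 10^-4 × (146/168) = 3.224 × 10^-4 M
[PO4^3-] = 4.81 x 10^-2 × (22/168) = 6.299 × 10^-3 M
Ag3PO4(s) <=> 3 Ag^+(aq) + PO4^3-(aq), so Q = [Ag^+]^3[PO4^3-]
Q = (3.224 x 10^-4)^3(6.299 × 10^-3) = 2.11 × 10^-13
Q > Ksp, so Ag3PO4 will precipitate.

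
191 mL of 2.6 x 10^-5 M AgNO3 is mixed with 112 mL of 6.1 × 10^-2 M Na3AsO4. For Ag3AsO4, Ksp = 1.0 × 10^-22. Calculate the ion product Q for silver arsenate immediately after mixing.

Q = 9.9e-17

Total volume = 191 + 112 = 303 mL.
[Ag^+] = 2.6 × 10^-5 × (191/303) = 1.64 × 10^-5 M
[AsO4^3-] = 6.1 × 10^-2 × (112/303) = 2.25 x 10^-2 M
Ag3AsO4(s) ⇌ 3 Ag^+(aq) + AsO4^3-(aq), so Q = [Ag^+]^3[AsO4^3-]
Q = (1.64 x 10^-5)^3(2.25 x 10^-2) = 9.9 x 10^-17
Q > Ksp, so Ag3AsO4 will precipitate.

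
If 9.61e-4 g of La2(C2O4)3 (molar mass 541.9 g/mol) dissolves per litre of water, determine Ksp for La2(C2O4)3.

1.89e-27

Molar solubility s = (9.61 × 10^-4 g/L) / (541.9 g/mol) = 1.773 × 10^-6 M.
La2(C2O4)3(s) ⇌ 2 La^3+(aq) + 3 C2O4^2-(aq)
With molar solubility s: [La^3+] = 2s, [C2O4^2-] = 3s.
Ksp = [La^3+]^2[C2O4^2-]^3
So Ksp = (2s)^2 × (3s)^3 = 108s^5
With s = 1.773 × 10^-6: Ksp = 1.89 × 10^-27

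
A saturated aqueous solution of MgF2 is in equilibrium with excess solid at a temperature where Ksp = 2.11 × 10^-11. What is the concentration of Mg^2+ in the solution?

MgF2(s) ⇌ Mg^2+(aq) + 2 F^-(aq)
Ksp = [Mg^2+][F^-]^2
Let s = molar solubility. Then [Mg^2+] = s and [F^-] = 2s.
So Ksp = s × (2s)^2 = 4s^3
s = (2.11 × 10^-11 / 4)^(1/3) = 1.741 × 10^-4 M
[Mg^2+] = s = 1.74 x 10^-4 M

[Mg^2+] = 1.74 × 10^-4 M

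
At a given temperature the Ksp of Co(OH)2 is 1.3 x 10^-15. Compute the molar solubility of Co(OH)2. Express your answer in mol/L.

Co(OH)2(s) ⇌ Co^2+(aq) + 2 OH^-(aq)
Ksp = [Co^2+][OH^-]^2
Let s = molar solubility. Then [Co^2+] = s and [OH^-] = 2s.
Ksp = s(2s)^2 = 4s^3
Solving, s = (1.3 x 10^-15/4)^(1/3) = 6.9 × 10^-6 M

s ≈ 6.9 x 10^-6 M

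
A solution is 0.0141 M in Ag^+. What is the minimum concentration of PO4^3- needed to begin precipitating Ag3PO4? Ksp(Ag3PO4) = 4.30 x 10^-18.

Ag3PO4(s) ⇌ 3 Ag^+ + PO4^3-
Ksp = [Ag^+]^3[PO4^3-]
Precipitation begins when Q = Ksp. With [Ag^+] = 0.0141 M:
4.30 x 10^-18 = (0.0141)^3 × [PO4^3-]
[PO4^3-] = (4.30 x 10^-18 / 2.803 x 10^-6) = 1.53 x 10^-12 M

[PO4^3-] ≈ 1.53 x 10^-12 M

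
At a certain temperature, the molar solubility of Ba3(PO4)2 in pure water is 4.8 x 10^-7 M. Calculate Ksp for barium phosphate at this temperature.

Ba3(PO4)2(s) ⇌ 3 Ba^2+(aq) + 2 PO4^3-(aq)
For each mole of Ba3(PO4)2 that dissolves: [Ba^2+] = 3s, [PO4^3-] = 2s.
Ksp = [Ba^2+]^3[PO4^3-]^2
Substituting: Ksp = (3s)^3(2s)^2 = 108s^5
With s = 4.8 x 10^-7: Ksp = 2.8 × 10^-30

Ksp ≈ 2.8e-30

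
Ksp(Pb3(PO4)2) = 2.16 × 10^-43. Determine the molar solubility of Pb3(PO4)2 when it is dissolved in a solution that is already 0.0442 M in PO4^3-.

Pb3(PO4)2(s) <=> 3 Pb^2+ + 2 PO4^3-
Ksp = [Pb^2+]^3[PO4^3-]^2
Let s be the molar solubility in this solution. [Pb^2+] = 3s, [PO4^3-] = 0.0442 + 2s ≈ 0.0442 (Ksp is small, so little additional dissolves).
Ksp ≈ (3s)^3 × (0.0442)^2
s = 1.60 x 10^-14 M
Check: 2s = 3.2 × 10^-14 ≪ 0.0442, so the approximation is valid.

s ≈ 1.60 × 10^-14 M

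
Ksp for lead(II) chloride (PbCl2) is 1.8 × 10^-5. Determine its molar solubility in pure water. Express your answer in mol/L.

s ≈ 1.7e-2 M

PbCl2(s) ⇌ Pb^2+ + 2 Cl^-
Ksp = [Pb^2+][Cl^-]^2
If s mol/L of PbCl2 dissolves, [Pb^2+] = s and [Cl^-] = 2s.
Ksp = s(2s)^2 = 4s^3
s = (1.8 × 10^-5 / 4)^(1/3) = 1.7 x 10^-2 M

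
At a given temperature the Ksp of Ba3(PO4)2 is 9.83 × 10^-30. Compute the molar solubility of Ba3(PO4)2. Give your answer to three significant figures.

6.19 x 10^-7 M

Ba3(PO4)2(s) <=> 3 Ba^2+(aq) + 2 PO4^3-(aq)
Ksp = [Ba^2+]^3[PO4^3-]^2
For each mole of Ba3(PO4)2 that dissolves: [Ba^2+] = 3s, [PO4^3-] = 2s.
Ksp = (3s)^3(2s)^2 = 108s^5
s^5 = 9.83 × 10^-30 / 108, so s = 6.19 x 10^-7 M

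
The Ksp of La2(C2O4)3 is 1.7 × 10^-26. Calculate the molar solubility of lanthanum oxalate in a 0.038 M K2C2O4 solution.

s = 8.8 × 10^-12 M

La2(C2O4)3(s) <=> 2 La^3+(aq) + 3 C2O4^2-(aq)
Ksp = [La^3+]^2[C2O4^2-]^3
If s mol/L dissolves here, [La^3+] = 2s, [C2O4^2-] = 0.038 + 3s ≈ 0.038 (Ksp is small, so little additional dissolves).
Ksp ≈ (2s)^2 × (0.038)^3
s = 8.8 × 10^-12 M
Check: 3s = 2.6 × 10^-11 ≪ 0.038, so the approximation is valid.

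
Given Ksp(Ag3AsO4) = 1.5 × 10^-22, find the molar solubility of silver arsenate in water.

s = 1.5 x 10^-6 M

Ag3AsO4(s) ⇌ 3 Ag^+(aq) + AsO4^3-(aq)
Ksp = [Ag^+]^3[AsO4^3-]
If s mol/L of Ag3AsO4 dissolves, [Ag^+] = 3s and [AsO4^3-] = s.
Substituting: Ksp = (3s)^3s = 27s^4
s^4 = 1.5 × 10^-22 / 27, so s = 1.5 × 10^-6 M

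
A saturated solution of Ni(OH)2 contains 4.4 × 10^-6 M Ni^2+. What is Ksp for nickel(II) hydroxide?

Ni(OH)2(s) <=> Ni^2+(aq) + 2 OH^-(aq)
Stoichiometry gives [OH^-] = (2/1)[Ni^2+] = 8.80 × 10^-6 M.
Ksp = [Ni^2+][OH^-]^2
Ksp = 4.4 × 10^-6 × (8.80 × 10^-6)^2 = 3.4 × 10^-16

Ksp = 3.4e-16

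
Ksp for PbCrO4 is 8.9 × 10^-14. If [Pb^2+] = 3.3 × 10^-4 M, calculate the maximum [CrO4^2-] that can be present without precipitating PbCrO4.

PbCrO4(s) ⇌ Pb^2+ + CrO4^2-
Ksp = [Pb^2+][CrO4^2-]
Precipitation begins when Q = Ksp. With [Pb^2+] = 3.3 × 10^-4 M:
8.9 × 10^-14 = (3.3 × 10^-4) × [CrO4^2-]
[CrO4^2-] = (8.9 × 10^-14 / 3.3 × 10^-4) = 2.7 × 10^-10 M

[CrO4^2-] = 2.7 × 10^-10 M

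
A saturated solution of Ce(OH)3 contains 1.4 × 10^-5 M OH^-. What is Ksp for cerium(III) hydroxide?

Ce(OH)3(s) <=> Ce^3+(aq) + 3 OH^-(aq)
Stoichiometry gives [Ce^3+] = (1/3)[OH^-] = 4.67 × 10^-6 M.
Ksp = [Ce^3+][OH^-]^3
Ksp = 4.67 x 10^-6 × (1.4 × 10^-5)^3 = 1.3 × 10^-20

Ksp ≈ 1.3 × 10^-20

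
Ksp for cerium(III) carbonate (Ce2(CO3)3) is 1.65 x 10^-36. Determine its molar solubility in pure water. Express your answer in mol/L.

Ce2(CO3)3(s) ⇌ 2 Ce^3+(aq) + 3 CO3^2-(aq)
Ksp = [Ce^3+]^2[CO3^2-]^3
Let s = molar solubility. Then [Ce^3+] = 2s and [CO3^2-] = 3s.
Ksp = (2s)^2(3s)^3 = 108s^5
Solving, s = (1.65 x 10^-36/108)^(1/5) = 2.73 × 10^-8 M

s ≈ 2.73 x 10^-8 M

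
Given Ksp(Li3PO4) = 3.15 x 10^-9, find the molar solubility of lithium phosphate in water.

3.29e-3 M

Li3PO4(s) <=> 3 Li^+ + PO4^3-
Ksp = [Li^+]^3[PO4^3-]
With molar solubility s: [Li^+] = 3s, [PO4^3-] = s.
So Ksp = (3s)^3 × s = 27s^4
s^4 = 3.15 x 10^-9 / 27, so s = 3.29 x 10^-3 M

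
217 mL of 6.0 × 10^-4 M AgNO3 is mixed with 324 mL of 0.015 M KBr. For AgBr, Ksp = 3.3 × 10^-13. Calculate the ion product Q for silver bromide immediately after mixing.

Total volume = 217 + 324 = 541 mL.
[Ag^+] = 6.0 x 10^-4 × (217/541) = 2.41 x 10^-4 M
[Br^-] = 1.5 x 10^-2 × (324/541) = 8.98 x 10^-3 M
AgBr(s) ⇌ Ag^+(aq) + Br^-(aq), so Q = [Ag^+][Br^-]
Q = (2.41 × 10^-4)(8.98 × 10^-3) = 2.2 × 10^-6
Q > Ksp, so AgBr will precipitate.

Q ≈ 2.2e-6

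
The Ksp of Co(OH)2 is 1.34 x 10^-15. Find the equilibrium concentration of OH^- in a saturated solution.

1.39 × 10^-5 M

Co(OH)2(s) ⇌ Co^2+(aq) + 2 OH^-(aq)
Ksp = [Co^2+][OH^-]^2
If s mol/L of Co(OH)2 dissolves, [Co^2+] = s and [OH^-] = 2s.
So Ksp = s × (2s)^2 = 4s^3
Solving, s = (1.34 x 10^-15/4)^(1/3) = 6.945 × 10^-6 M
[OH^-] = 2s = 1.39 x 10^-5 M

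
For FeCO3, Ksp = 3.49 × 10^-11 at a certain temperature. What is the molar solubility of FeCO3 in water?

5.91 × 10^-6 M

FeCO3(s) ⇌ Fe^2+ + CO3^2-
Ksp = [Fe^2+][CO3^2-]
Let s = molar solubility. Then [Fe^2+] = s and [CO3^2-] = s.
Ksp = s^2
s = √(3.49 × 10^-11) = 5.91 × 10^-6 M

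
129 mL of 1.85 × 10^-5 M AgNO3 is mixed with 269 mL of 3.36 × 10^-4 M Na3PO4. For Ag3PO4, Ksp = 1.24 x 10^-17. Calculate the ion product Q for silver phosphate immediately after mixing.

Total volume = 129 + 269 = 398 mL.
[Ag^+] = 1.85 × 10^-5 × (129/398) = 5.996 × 10^-6 M
[PO4^3-] = 3.36 x 10^-4 × (269/398) = 2.271 × 10^-4 M
Ag3PO4(s) ⇌ 3 Ag^+(aq) + PO4^3-(aq), so Q = [Ag^+]^3[PO4^3-]
Q = (5.996 x 10^-6)^3(2.271 × 10^-4) = 4.90 × 10^-20
Q < Ksp, so no precipitate of Ag3PO4 forms.

Q ≈ 4.90 × 10^-20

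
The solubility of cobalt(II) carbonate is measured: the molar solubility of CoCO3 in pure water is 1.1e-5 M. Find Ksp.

CoCO3(s) <=> Co^2+(aq) + CO3^2-(aq)
For each mole of CoCO3 that dissolves: [Co^2+] = s, [CO3^2-] = s.
Ksp = [Co^2+][CO3^2-]
Ksp = s^2
With s = 1.1 × 10^-5: Ksp = 1.2 × 10^-10

Ksp = 1.2 x 10^-10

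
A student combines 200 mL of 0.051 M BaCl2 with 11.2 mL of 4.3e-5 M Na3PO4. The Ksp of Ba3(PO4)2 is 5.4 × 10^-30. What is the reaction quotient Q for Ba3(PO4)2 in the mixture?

Total volume = 200 + 11.2 = 211.2 mL.
[Ba^2+] = 5.1 × 10^-2 × (200/211.2) = 4.83 × 10^-2 M
[PO4^3-] = 4.3 × 10^-5 × (11.2/211.2) = 2.28 × 10^-6 M
Ba3(PO4)2(s) <=> 3 Ba^2+ + 2 PO4^3-, so Q = [Ba^2+]^3[PO4^3-]^2
Q = (4.83 × 10^-2)^3(2.28 x 10^-6)^2 = 5.9 × 10^-16
Q > Ksp, so Ba3(PO4)2 will precipitate.

5.9 × 10^-16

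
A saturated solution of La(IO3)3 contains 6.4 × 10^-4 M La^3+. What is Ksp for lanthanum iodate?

Ksp = 4.5 × 10^-12

La(IO3)3(s) ⇌ La^3+(aq) + 3 IO3^-(aq)
Stoichiometry gives [IO3^-] = (3/1)[La^3+] = 1.92 × 10^-3 M.
Ksp = [La^3+][IO3^-]^3
Ksp = 6.4 × 10^-4 × (1.92 × 10^-3)^3 = 4.5 x 10^-12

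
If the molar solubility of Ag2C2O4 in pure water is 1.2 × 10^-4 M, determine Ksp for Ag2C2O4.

Ag2C2O4(s) ⇌ 2 Ag^+ + C2O4^2-
For each mole of Ag2C2O4 that dissolves: [Ag^+] = 2s, [C2O4^2-] = s.
Ksp = [Ag^+]^2[C2O4^2-]
Ksp = (2s)^2s = 4s^3
Ksp = 4 × (1.2 x 10^-4)^3 = 6.9 × 10^-12

Ksp = 6.9 × 10^-12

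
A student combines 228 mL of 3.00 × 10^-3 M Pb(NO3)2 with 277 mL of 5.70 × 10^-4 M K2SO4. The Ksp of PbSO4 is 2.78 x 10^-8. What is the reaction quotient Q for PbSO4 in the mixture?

Total volume = 228 + 277 = 505 mL.
[Pb^2+] = 3.00 × 10^-3 × (228/505) = 1.354 x 10^-3 M
[SO4^2-] = 5.70 × 10^-4 × (277/505) = 3.127 x 10^-4 M
PbSO4(s) ⇌ Pb^2+ + SO4^2-, so Q = [Pb^2+][SO4^2-]
Q = (1.354 × 10^-3)(3.127 x 10^-4) = 4.23 × 10^-7
Q > Ksp, so PbSO4 will precipitate.

Q ≈ 4.23 × 10^-7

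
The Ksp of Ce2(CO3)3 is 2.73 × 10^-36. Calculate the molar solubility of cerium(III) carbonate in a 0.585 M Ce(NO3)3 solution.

s ≈ 6.66 x 10^-13 M

Ce2(CO3)3(s) <=> 2 Ce^3+ + 3 CO3^2-
Ksp = [Ce^3+]^2[CO3^2-]^3
If s mol/L dissolves here, [Ce^3+] = 0.585 + 2s ≈ 0.585, [CO3^2-] = 3s (since Ce^3+ from Ce(NO3)3 dominates).
Ksp ≈ (0.585)^2 × (3s)^3
s = 6.66 × 10^-13 M
Check: 2s = 1.3 × 10^-12 ≪ 0.585, so the approximation is valid.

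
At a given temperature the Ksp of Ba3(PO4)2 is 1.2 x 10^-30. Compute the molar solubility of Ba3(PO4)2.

s ≈ 4.1 × 10^-7 M

Ba3(PO4)2(s) ⇌ 3 Ba^2+ + 2 PO4^3-
Ksp = [Ba^2+]^3[PO4^3-]^2
With molar solubility s: [Ba^2+] = 3s, [PO4^3-] = 2s.
So Ksp = (3s)^3 × (2s)^2 = 108s^5
s^5 = 1.2 x 10^-30 / 108, so s = 4.1 x 10^-7 M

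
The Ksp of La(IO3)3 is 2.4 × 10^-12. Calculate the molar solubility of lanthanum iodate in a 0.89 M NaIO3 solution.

s ≈ 3.4e-12 M

La(IO3)3(s) <=> La^3+ + 3 IO3^-
Ksp = [La^3+][IO3^-]^3
Let s = moles of La(IO3)3 that dissolve per litre. [La^3+] = s, [IO3^-] = 0.89 + 3s ≈ 0.89 (Ksp is small, so little additional dissolves).
Ksp ≈ s × (0.89)^3
s = 3.4 × 10^-12 M
Check: 3s = 1.0 x 10^-11 ≪ 0.89, so the approximation is valid.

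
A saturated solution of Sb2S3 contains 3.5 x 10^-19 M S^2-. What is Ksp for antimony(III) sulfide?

Ksp = 2.3 × 10^-93

Sb2S3(s) ⇌ 2 Sb^3+ + 3 S^2-
Stoichiometry gives [Sb^3+] = (2/3)[S^2-] = 2.33 × 10^-19 M.
Ksp = [Sb^3+]^2[S^2-]^3
Ksp = (2.33 x 10^-19)^2 × (3.5 × 10^-19)^3 = 2.3 × 10^-93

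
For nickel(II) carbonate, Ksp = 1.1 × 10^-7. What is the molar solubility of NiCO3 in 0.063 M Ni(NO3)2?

s ≈ 1.7e-6 M

NiCO3(s) ⇌ Ni^2+ + CO3^2-
Ksp = [Ni^2+][CO3^2-]
If s mol/L dissolves here, [Ni^2+] = 0.063 + s ≈ 0.063, [CO3^2-] = s (common-ion effect: Ni^2+ is already 0.063 M).
Ksp ≈ 0.063 × s
s = 1.7 x 10^-6 M
Check: s = 1.7 x 10^-6 ≪ 0.063, so the approximation is valid.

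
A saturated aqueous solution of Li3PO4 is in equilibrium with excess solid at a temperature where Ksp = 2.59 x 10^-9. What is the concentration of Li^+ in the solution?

Li3PO4(s) ⇌ 3 Li^+ + PO4^3-
Ksp = [Li^+]^3[PO4^3-]
With molar solubility s: [Li^+] = 3s, [PO4^3-] = s.
So Ksp = (3s)^3 × s = 27s^4
s^4 = 2.59 x 10^-9 / 27, so s = 3.130 × 10^-3 M
[Li^+] = 3s = 9.39 × 10^-3 M

[Li^+] ≈ 9.39 × 10^-3 M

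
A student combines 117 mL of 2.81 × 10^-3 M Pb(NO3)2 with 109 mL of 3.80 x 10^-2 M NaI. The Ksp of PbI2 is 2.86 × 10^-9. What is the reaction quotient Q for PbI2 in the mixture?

Total volume = 117 + 109 = 226 mL.
[Pb^2+] = 2.81 × 10^-3 × (117/226) = 1.455 x 10^-3 M
[I^-] = 3.80 × 10^-2 × (109/226) = 1.833 × 10^-2 M
PbI2(s) ⇌ Pb^2+ + 2 I^-, so Q = [Pb^2+][I^-]^2
Q = (1.455 x 10^-3)(1.833 × 10^-2)^2 = 4.89 x 10^-7
Q > Ksp, so PbI2 will precipitate.

Q = 4.89e-7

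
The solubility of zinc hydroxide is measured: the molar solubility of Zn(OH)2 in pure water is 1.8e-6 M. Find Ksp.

2.3 x 10^-17

Zn(OH)2(s) ⇌ Zn^2+(aq) + 2 OH^-(aq)
If s mol/L of Zn(OH)2 dissolves, [Zn^2+] = s and [OH^-] = 2s.
Ksp = [Zn^2+][OH^-]^2
So Ksp = s × (2s)^2 = 4s^3
Ksp = 4 × (1.8 × 10^-6)^3 = 2.3 x 10^-17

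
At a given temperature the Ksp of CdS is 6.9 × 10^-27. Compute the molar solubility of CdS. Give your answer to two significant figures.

CdS(s) ⇌ Cd^2+ + S^2-
Ksp = [Cd^2+][S^2-]
For each mole of CdS that dissolves: [Cd^2+] = s, [S^2-] = s.
Ksp = s^2
s = (6.9 × 10^-27)^(1/2) = 8.3 x 10^-14 M

s = 8.3 × 10^-14 M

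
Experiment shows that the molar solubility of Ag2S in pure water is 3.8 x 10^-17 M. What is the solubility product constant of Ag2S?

2.2 × 10^-49

Ag2S(s) <=> 2 Ag^+ + S^2-
For each mole of Ag2S that dissolves: [Ag^+] = 2s, [S^2-] = s.
Ksp = [Ag^+]^2[S^2-]
Ksp = (2s)^2s = 4s^3
Ksp = 4 × (3.8 × 10^-17)^3 = 2.2 x 10^-49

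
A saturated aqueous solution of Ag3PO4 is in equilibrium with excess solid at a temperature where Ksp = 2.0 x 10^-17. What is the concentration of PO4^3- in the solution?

Ag3PO4(s) ⇌ 3 Ag^+(aq) + PO4^3-(aq)
Ksp = [Ag^+]^3[PO4^3-]
For each mole of Ag3PO4 that dissolves: [Ag^+] = 3s, [PO4^3-] = s.
So Ksp = (3s)^3 × s = 27s^4
s^4 = 2.0 x 10^-17 / 27, so s = 2.93 × 10^-5 M
[PO4^3-] = s = 2.9 × 10^-5 M

[PO4^3-] = 2.9 × 10^-5 M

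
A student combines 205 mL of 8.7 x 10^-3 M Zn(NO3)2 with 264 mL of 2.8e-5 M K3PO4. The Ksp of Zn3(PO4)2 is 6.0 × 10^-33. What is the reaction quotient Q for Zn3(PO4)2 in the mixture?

1.4 × 10^-17

Total volume = 205 + 264 = 469 mL.
[Zn^2+] = 8.7 × 10^-3 × (205/469) = 3.80 × 10^-3 M
[PO4^3-] = 2.8 x 10^-5 × (264/469) = 1.58 × 10^-5 M
Zn3(PO4)2(s) ⇌ 3 Zn^2+(aq) + 2 PO4^3-(aq), so Q = [Zn^2+]^3[PO4^3-]^2
Q = (3.80 × 10^-3)^3(1.58 × 10^-5)^2 = 1.4 x 10^-17
Q > Ksp, so Zn3(PO4)2 will precipitate.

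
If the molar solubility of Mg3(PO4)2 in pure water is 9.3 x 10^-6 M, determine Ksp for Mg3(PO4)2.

Mg3(PO4)2(s) ⇌ 3 Mg^2+(aq) + 2 PO4^3-(aq)
For each mole of Mg3(PO4)2 that dissolves: [Mg^2+] = 3s, [PO4^3-] = 2s.
Ksp = [Mg^2+]^3[PO4^3-]^2
Ksp = (3s)^3(2s)^2 = 108s^5
Ksp = 108 × (9.3 × 10^-6)^5 = 7.5 × 10^-24

Ksp = 7.5 x 10^-24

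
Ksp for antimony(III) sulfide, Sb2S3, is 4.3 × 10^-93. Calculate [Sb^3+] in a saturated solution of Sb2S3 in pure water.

Sb2S3(s) ⇌ 2 Sb^3+ + 3 S^2-
Ksp = [Sb^3+]^2[S^2-]^3
If s mol/L of Sb2S3 dissolves, [Sb^3+] = 2s and [S^2-] = 3s.
So Ksp = (2s)^2 × (3s)^3 = 108s^5
s^5 = 4.3 × 10^-93 / 108, so s = 1.32 x 10^-19 M
[Sb^3+] = 2s = 2.6 × 10^-19 M

2.6 × 10^-19 M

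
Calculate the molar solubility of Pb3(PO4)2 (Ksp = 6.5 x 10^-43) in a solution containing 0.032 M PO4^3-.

s = 2.9 x 10^-14 M

Pb3(PO4)2(s) ⇌ 3 Pb^2+ + 2 PO4^3-
Ksp = [Pb^2+]^3[PO4^3-]^2
Let s = moles of Pb3(PO4)2 that dissolve per litre. [Pb^2+] = 3s, [PO4^3-] = 0.032 + 2s ≈ 0.032 (since the PO4^3- already present dominates).
Ksp ≈ (3s)^3 × (0.032)^2
s = 2.9 × 10^-14 M
Check: 2s = 5.7 x 10^-14 ≪ 0.032, so the approximation is valid.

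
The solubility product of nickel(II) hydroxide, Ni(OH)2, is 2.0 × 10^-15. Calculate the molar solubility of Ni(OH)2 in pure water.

Ni(OH)2(s) ⇌ Ni^2+ + 2 OH^-
Ksp = [Ni^2+][OH^-]^2
If s mol/L of Ni(OH)2 dissolves, [Ni^2+] = s and [OH^-] = 2s.
Ksp = s(2s)^2 = 4s^3
s^3 = 2.0 × 10^-15 / 4, so s = 7.9 × 10^-6 M

s ≈ 7.9 × 10^-6 M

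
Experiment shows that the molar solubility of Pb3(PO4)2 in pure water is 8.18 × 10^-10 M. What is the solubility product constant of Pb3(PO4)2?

Pb3(PO4)2(s) ⇌ 3 Pb^2+(aq) + 2 PO4^3-(aq)
Let s = molar solubility. Then [Pb^2+] = 3s and [PO4^3-] = 2s.
Ksp = [Pb^2+]^3[PO4^3-]^2
Ksp = (3s)^3(2s)^2 = 108s^5
With s = 8.18 x 10^-10: Ksp = 3.96 × 10^-44

Ksp ≈ 3.96 x 10^-44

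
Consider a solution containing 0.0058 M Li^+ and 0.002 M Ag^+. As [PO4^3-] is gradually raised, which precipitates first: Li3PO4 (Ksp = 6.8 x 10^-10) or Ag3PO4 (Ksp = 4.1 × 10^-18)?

Ag3PO4

Each salt begins to precipitate when Q = Ksp, i.e. when [PO4^3-] reaches its threshold.
For Li3PO4: 6.8 x 10^-10 = (0.0058)^3 × [PO4^3-]  ⇒  [PO4^3-] = 3.5 × 10^-3 M.
For Ag3PO4: 4.1 × 10^-18 = (0.002)^3 × [PO4^3-]  ⇒  [PO4^3-] = 5.1 × 10^-10 M.
The salt with the lower threshold [PO4^3-] precipitates first: Ag3PO4.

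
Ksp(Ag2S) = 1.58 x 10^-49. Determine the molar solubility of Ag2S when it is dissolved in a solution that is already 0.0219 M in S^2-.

s = 1.34e-24 M

Ag2S(s) ⇌ 2 Ag^+(aq) + S^2-(aq)
Ksp = [Ag^+]^2[S^2-]
Let s = moles of Ag2S that dissolve per litre. [Ag^+] = 2s, [S^2-] = 0.0219 + s ≈ 0.0219 (since the S^2- already present dominates).
Ksp ≈ (2s)^2 × 0.0219
s = 1.34 × 10^-24 M
Check: s = 1.3 × 10^-24 ≪ 0.0219, so the approximation is valid.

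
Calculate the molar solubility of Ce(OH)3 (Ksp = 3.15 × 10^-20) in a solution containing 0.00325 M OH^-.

Ce(OH)3(s) ⇌ Ce^3+(aq) + 3 OH^-(aq)
Ksp = [Ce^3+][OH^-]^3
If s mol/L dissolves here, [Ce^3+] = s, [OH^-] = 0.00325 + 3s ≈ 0.00325 (common-ion effect: OH^- is already 0.00325 M).
Ksp ≈ s × (0.00325)^3
s = 9.18 × 10^-13 M
Check: 3s = 2.8 x 10^-12 ≪ 0.00325, so the approximation is valid.

s ≈ 9.18 × 10^-13 M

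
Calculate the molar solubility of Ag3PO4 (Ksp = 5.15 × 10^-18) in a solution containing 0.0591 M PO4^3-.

1.48e-6 M

Ag3PO4(s) ⇌ 3 Ag^+(aq) + PO4^3-(aq)
Ksp = [Ag^+]^3[PO4^3-]
Let s = moles of Ag3PO4 that dissolve per litre. [Ag^+] = 3s, [PO4^3-] = 0.0591 + s ≈ 0.0591 (since the PO4^3- already present dominates).
Ksp ≈ (3s)^3 × 0.0591
s = 1.48 × 10^-6 M
Check: s = 1.5 × 10^-6 ≪ 0.0591, so the approximation is valid.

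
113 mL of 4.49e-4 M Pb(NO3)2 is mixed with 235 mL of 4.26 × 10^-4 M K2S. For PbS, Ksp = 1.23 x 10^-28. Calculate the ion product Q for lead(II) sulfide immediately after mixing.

Total volume = 113 + 235 = 348 mL.
[Pb^2+] = 4.49 x 10^-4 × (113/348) = 1.458 × 10^-4 M
[S^2-] = 4.26 x 10^-4 × (235/348) = 2.877 × 10^-4 M
PbS(s) <=> Pb^2+ + S^2-, so Q = [Pb^2+][S^2-]
Q = (1.458 × 10^-4)(2.877 × 10^-4) = 4.19 × 10^-8
Q > Ksp, so PbS will precipitate.

Q = 4.19 × 10^-8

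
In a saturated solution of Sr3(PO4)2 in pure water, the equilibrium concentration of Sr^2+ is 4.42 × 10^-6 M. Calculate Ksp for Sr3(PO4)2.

Sr3(PO4)2(s) ⇌ 3 Sr^2+(aq) + 2 PO4^3-(aq)
Stoichiometry gives [PO4^3-] = (2/3)[Sr^2+] = 2.947 x 10^-6 M.
Ksp = [Sr^2+]^3[PO4^3-]^2
Ksp = (4.42 × 10^-6)^3 × (2.947 × 10^-6)^2 = 7.50 × 10^-28

Ksp ≈ 7.50e-28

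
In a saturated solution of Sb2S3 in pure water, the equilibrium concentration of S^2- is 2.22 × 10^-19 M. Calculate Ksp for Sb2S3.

Sb2S3(s) <=> 2 Sb^3+(aq) + 3 S^2-(aq)
Stoichiometry gives [Sb^3+] = (2/3)[S^2-] = 1.480 × 10^-19 M.
Ksp = [Sb^3+]^2[S^2-]^3
Ksp = (1.480 × 10^-19)^2 × (2.22 x 10^-19)^3 = 2.40 x 10^-94

2.40 x 10^-94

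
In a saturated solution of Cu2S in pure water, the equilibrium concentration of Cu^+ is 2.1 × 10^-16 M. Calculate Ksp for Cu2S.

Cu2S(s) <=> 2 Cu^+(aq) + S^2-(aq)
Stoichiometry gives [S^2-] = (1/2)[Cu^+] = 1.05 x 10^-16 M.
Ksp = [Cu^+]^2[S^2-]
Ksp = (2.1 × 10^-16)^2 × 1.05 x 10^-16 = 4.6 × 10^-48

Ksp = 4.6 x 10^-48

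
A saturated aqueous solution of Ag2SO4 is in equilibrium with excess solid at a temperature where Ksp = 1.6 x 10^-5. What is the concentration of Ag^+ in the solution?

[Ag^+] ≈ 3.2 x 10^-2 M

Ag2SO4(s) ⇌ 2 Ag^+(aq) + SO4^2-(aq)
Ksp = [Ag^+]^2[SO4^2-]
Let s = molar solubility. Then [Ag^+] = 2s and [SO4^2-] = s.
Substituting: Ksp = (2s)^2s = 4s^3
s = (1.6 x 10^-5 / 4)^(1/3) = 1.59 × 10^-2 M
[Ag^+] = 2s = 3.2 × 10^-2 M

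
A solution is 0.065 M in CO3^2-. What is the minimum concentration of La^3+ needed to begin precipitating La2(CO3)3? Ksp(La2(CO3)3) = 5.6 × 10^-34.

[La^3+] = 1.4 × 10^-15 M

La2(CO3)3(s) ⇌ 2 La^3+ + 3 CO3^2-
Ksp = [La^3+]^2[CO3^2-]^3
Precipitation begins when Q = Ksp. With [CO3^2-] = 0.065 M:
5.6 × 10^-34 = (0.065)^3 × [La^3+]^2
[La^3+] = (5.6 × 10^-34 / 2.75 × 10^-4)^(1/2) = 1.4 x 10^-15 M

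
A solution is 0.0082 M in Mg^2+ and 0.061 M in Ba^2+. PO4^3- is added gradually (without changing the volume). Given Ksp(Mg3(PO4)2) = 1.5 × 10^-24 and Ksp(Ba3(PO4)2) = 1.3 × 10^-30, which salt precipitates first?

Precipitation of each salt starts when its ion product equals its Ksp.
For Mg3(PO4)2: 1.5 × 10^-24 = (0.0082)^3 × [PO4^3-]^2  ⇒  [PO4^3-] = 1.6 × 10^-9 M.
For Ba3(PO4)2: 1.3 × 10^-30 = (0.061)^3 × [PO4^3-]^2  ⇒  [PO4^3-] = 7.6 x 10^-14 M.
The salt with the lower threshold [PO4^3-] precipitates first: Ba3(PO4)2.

Ba3(PO4)2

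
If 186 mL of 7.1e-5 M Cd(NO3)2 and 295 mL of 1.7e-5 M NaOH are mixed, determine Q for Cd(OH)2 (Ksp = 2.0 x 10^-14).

Q = 3.0 × 10^-15

Total volume = 186 + 295 = 481 mL.
[Cd^2+] = 7.1 × 10^-5 × (186/481) = 2.75 × 10^-5 M
[OH^-] = 1.7 × 10^-5 × (295/481) = 1.04 x 10^-5 M
Cd(OH)2(s) ⇌ Cd^2+ + 2 OH^-, so Q = [Cd^2+][OH^-]^2
Q = (2.75 × 10^-5)(1.04 × 10^-5)^2 = 3.0 x 10^-15
Q < Ksp, so no precipitate of Cd(OH)2 forms.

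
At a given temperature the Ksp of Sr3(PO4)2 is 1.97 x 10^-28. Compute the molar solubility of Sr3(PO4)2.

s ≈ 1.13e-6 M

Sr3(PO4)2(s) ⇌ 3 Sr^2+(aq) + 2 PO4^3-(aq)
Ksp = [Sr^2+]^3[PO4^3-]^2
For each mole of Sr3(PO4)2 that dissolves: [Sr^2+] = 3s, [PO4^3-] = 2s.
So Ksp = (3s)^3 × (2s)^2 = 108s^5
s = (1.97 x 10^-28 / 108)^(1/5) = 1.13 × 10^-6 M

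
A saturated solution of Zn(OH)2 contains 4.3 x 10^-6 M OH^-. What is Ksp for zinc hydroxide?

Ksp ≈ 4.0e-17

Zn(OH)2(s) <=> Zn^2+ + 2 OH^-
Stoichiometry gives [Zn^2+] = (1/2)[OH^-] = 2.15 × 10^-6 M.
Ksp = [Zn^2+][OH^-]^2
Ksp = 2.15 × 10^-6 × (4.3 × 10^-6)^2 = 4.0 × 10^-17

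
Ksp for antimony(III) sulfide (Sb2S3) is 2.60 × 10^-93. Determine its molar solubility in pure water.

s ≈ 1.19 × 10^-19 M

Sb2S3(s) ⇌ 2 Sb^3+(aq) + 3 S^2-(aq)
Ksp = [Sb^3+]^2[S^2-]^3
With molar solubility s: [Sb^3+] = 2s, [S^2-] = 3s.
Substituting: Ksp = (2s)^2(3s)^3 = 108s^5
Solving, s = (2.60 × 10^-93/108)^(1/5) = 1.19 × 10^-19 M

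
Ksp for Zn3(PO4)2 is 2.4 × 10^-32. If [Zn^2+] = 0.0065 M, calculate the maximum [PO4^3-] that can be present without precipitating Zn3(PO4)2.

[PO4^3-] = 3.0 x 10^-13 M

Zn3(PO4)2(s) ⇌ 3 Zn^2+(aq) + 2 PO4^3-(aq)
Ksp = [Zn^2+]^3[PO4^3-]^2
Precipitation begins when Q = Ksp. With [Zn^2+] = 0.0065 M:
2.4 × 10^-32 = (0.0065)^3 × [PO4^3-]^2
[PO4^3-] = (2.4 × 10^-32 / 2.75 x 10^-7)^(1/2) = 3.0 × 10^-13 M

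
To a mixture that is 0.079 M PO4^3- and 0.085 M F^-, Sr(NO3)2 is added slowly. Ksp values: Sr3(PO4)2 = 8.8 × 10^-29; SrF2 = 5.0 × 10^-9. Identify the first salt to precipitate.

Sr3(PO4)2

Each salt begins to precipitate when Q = Ksp, i.e. when [Sr^2+] reaches its threshold.
For Sr3(PO4)2: 8.8 × 10^-29 = (0.079)^2 × [Sr^2+]^3  ⇒  [Sr^2+] = 2.4 x 10^-9 M.
For SrF2: 5.0 × 10^-9 = (0.085)^2 × [Sr^2+]  ⇒  [Sr^2+] = 6.9 × 10^-7 M.
The salt with the lower threshold [Sr^2+] precipitates first: Sr3(PO4)2.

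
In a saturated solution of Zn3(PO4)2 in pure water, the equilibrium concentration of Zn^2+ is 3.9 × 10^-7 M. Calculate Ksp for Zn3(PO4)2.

Ksp = 4.0e-33

Zn3(PO4)2(s) <=> 3 Zn^2+(aq) + 2 PO4^3-(aq)
Stoichiometry gives [PO4^3-] = (2/3)[Zn^2+] = 2.60 × 10^-7 M.
Ksp = [Zn^2+]^3[PO4^3-]^2
Ksp = (3.9 × 10^-7)^3 × (2.60 × 10^-7)^2 = 4.0 × 10^-33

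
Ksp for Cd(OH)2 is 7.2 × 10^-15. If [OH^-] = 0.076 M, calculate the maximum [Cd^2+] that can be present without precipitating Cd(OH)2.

Cd(OH)2(s) <=> Cd^2+(aq) + 2 OH^-(aq)
Ksp = [Cd^2+][OH^-]^2
Precipitation begins when Q = Ksp. With [OH^-] = 0.076 M:
7.2 × 10^-15 = (0.076)^2 × [Cd^2+]
[Cd^2+] = (7.2 × 10^-15 / 5.78 x 10^-3) = 1.2 x 10^-12 M

[Cd^2+] = 1.2 × 10^-12 M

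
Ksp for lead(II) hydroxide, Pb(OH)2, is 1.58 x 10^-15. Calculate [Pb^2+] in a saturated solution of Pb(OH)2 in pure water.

Pb(OH)2(s) ⇌ Pb^2+ + 2 OH^-
Ksp = [Pb^2+][OH^-]^2
For each mole of Pb(OH)2 that dissolves: [Pb^2+] = s, [OH^-] = 2s.
Substituting: Ksp = s(2s)^2 = 4s^3
Solving, s = (1.58 x 10^-15/4)^(1/3) = 7.337 × 10^-6 M
[Pb^2+] = s = 7.34 × 10^-6 M

[Pb^2+] = 7.34 × 10^-6 M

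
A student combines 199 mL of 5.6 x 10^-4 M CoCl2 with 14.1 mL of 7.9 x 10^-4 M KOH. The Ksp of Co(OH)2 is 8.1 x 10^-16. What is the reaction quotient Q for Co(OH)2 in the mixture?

Total volume = 199 + 14.1 = 213.1 mL.
[Co^2+] = 5.6 × 10^-4 × (199/213.1) = 5.23 x 10^-4 M
[OH^-] = 7.9 x 10^-4 × (14.1/213.1) = 5.23 × 10^-5 M
Co(OH)2(s) ⇌ Co^2+(aq) + 2 OH^-(aq), so Q = [Co^2+][OH^-]^2
Q = (5.23 × 10^-4)(5.23 × 10^-5)^2 = 1.4 x 10^-12
Q > Ksp, so Co(OH)2 will precipitate.

1.4 × 10^-12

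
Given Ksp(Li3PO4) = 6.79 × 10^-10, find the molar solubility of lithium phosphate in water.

Li3PO4(s) ⇌ 3 Li^+(aq) + PO4^3-(aq)
Ksp = [Li^+]^3[PO4^3-]
For each mole of Li3PO4 that dissolves: [Li^+] = 3s, [PO4^3-] = s.
So Ksp = (3s)^3 × s = 27s^4
s = (6.79 × 10^-10 / 27)^(1/4) = 2.24 × 10^-3 M

2.24 x 10^-3 M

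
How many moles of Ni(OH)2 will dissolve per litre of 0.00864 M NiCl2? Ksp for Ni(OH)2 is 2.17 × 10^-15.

Ni(OH)2(s) <=> Ni^2+(aq) + 2 OH^-(aq)
Ksp = [Ni^2+][OH^-]^2
Let s = moles of Ni(OH)2 that dissolve per litre. [Ni^2+] = 0.00864 + s ≈ 0.00864, [OH^-] = 2s (common-ion effect: Ni^2+ is already 0.00864 M).
Ksp ≈ 0.00864 × (2s)^2
s = 2.51 × 10^-7 M
Check: s = 2.5 × 10^-7 ≪ 0.00864, so the approximation is valid.

s = 2.51 × 10^-7 M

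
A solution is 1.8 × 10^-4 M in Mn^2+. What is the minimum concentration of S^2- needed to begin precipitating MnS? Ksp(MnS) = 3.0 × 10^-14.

[S^2-] ≈ 1.7 × 10^-10 M

MnS(s) ⇌ Mn^2+ + S^2-
Ksp = [Mn^2+][S^2-]
Precipitation begins when Q = Ksp. With [Mn^2+] = 1.8 × 10^-4 M:
3.0 × 10^-14 = (1.8 × 10^-4) × [S^2-]
[S^2-] = (3.0 × 10^-14 / 1.8 × 10^-4) = 1.7 × 10^-10 M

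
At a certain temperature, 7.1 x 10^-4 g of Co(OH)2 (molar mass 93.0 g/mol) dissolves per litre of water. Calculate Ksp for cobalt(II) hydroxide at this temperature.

1.8e-15

Molar solubility s = (7.1 × 10^-4 g/L) / (93.0 g/mol) = 7.63 × 10^-6 M.
Co(OH)2(s) ⇌ Co^2+ + 2 OH^-
Let s = molar solubility. Then [Co^2+] = s and [OH^-] = 2s.
Ksp = [Co^2+][OH^-]^2
Ksp = s(2s)^2 = 4s^3
Ksp = 4 × (7.63 × 10^-6)^3 = 1.8 x 10^-15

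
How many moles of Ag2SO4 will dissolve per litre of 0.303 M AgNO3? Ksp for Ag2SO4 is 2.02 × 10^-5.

Ag2SO4(s) <=> 2 Ag^+(aq) + SO4^2-(aq)
Ksp = [Ag^+]^2[SO4^2-]
If s mol/L dissolves here, [Ag^+] = 0.303 + 2s ≈ 0.303, [SO4^2-] = s (common-ion effect: Ag^+ is already 0.303 M).
Ksp ≈ (0.303)^2 × s
s = 2.20 × 10^-4 M
Check: 2s = 4.4 × 10^-4 ≪ 0.303, so the approximation is valid.

s ≈ 2.20 × 10^-4 M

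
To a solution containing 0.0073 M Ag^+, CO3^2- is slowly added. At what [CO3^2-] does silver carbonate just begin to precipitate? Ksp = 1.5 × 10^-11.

2.8e-7 M

Ag2CO3(s) <=> 2 Ag^+ + CO3^2-
Ksp = [Ag^+]^2[CO3^2-]
Precipitation begins when Q = Ksp. With [Ag^+] = 0.0073 M:
1.5 × 10^-11 = (0.0073)^2 × [CO3^2-]
[CO3^2-] = (1.5 × 10^-11 / 5.33 × 10^-5) = 2.8 x 10^-7 M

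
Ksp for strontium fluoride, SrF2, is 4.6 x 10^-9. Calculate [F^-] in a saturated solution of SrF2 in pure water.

[F^-] ≈ 2.1 × 10^-3 M

SrF2(s) ⇌ Sr^2+(aq) + 2 F^-(aq)
Ksp = [Sr^2+][F^-]^2
Let s = molar solubility. Then [Sr^2+] = s and [F^-] = 2s.
Substituting: Ksp = s(2s)^2 = 4s^3
Solving, s = (4.6 x 10^-9/4)^(1/3) = 1.05 x 10^-3 M
[F^-] = 2s = 2.1 x 10^-3 M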